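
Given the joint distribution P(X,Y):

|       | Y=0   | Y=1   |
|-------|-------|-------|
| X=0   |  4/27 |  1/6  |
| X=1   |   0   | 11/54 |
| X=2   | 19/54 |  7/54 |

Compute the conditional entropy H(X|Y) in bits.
1.2189 bits

H(X|Y) = H(X,Y) - H(Y)

H(X,Y) = -Σ_{x,y} P(x,y) log₂ P(x,y). Per-cell terms -P(x,y)·log₂P(x,y):
  X=0: 0.40813, 0.43083
  X=1: 0.00000, 0.46759
  X=2: 0.53023, 0.38209
  (cells with P = 0 contribute 0)
Sum of the 6 terms: H(X,Y) = 2.2189 bits

Marginal of Y (column sums):
  P(Y=0) = 4/27 + 0 + 19/54 = 1/2
  P(Y=1) = 1/6 + 11/54 + 7/54 = 1/2
H(Y) = -[(1/2)·log₂(1/2) + (1/2)·log₂(1/2)]
  = 0.50000 + 0.50000 = 1.0000 bits

H(X|Y) = H(X,Y) - H(Y) = 2.2189 - 1.0000 = 1.2189 bits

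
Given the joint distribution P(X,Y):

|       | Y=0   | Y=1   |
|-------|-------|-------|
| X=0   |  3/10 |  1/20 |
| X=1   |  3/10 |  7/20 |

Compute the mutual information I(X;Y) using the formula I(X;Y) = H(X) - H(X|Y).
0.1166 bits

I(X;Y) = H(X) - H(X|Y)

Marginal of X (row sums):
  P(X=0) = 3/10 + 1/20 = 7/20
  P(X=1) = 3/10 + 7/20 = 13/20
H(X) = -[(7/20)·log₂(7/20) + (13/20)·log₂(13/20)]
  = 0.530101 + 0.403967 = 0.93407 bits

Marginal of Y (column sums):
  P(Y=0) = 3/10 + 3/10 = 3/5
  P(Y=1) = 1/20 + 7/20 = 2/5
H(X|Y) = Σ_y P(y)·H(X|Y=y):
  Y=0: P(Y=0) = 3/5, P(X|Y=0) = (1/2, 1/2) → H(X|Y=0) = 1.000000
  Y=1: P(Y=1) = 2/5, P(X|Y=1) = (1/8, 7/8) → H(X|Y=1) = 0.543564
H(X|Y) = (3/5)·1.000000 + (2/5)·0.543564 = 0.81743 bits

I(X;Y) = H(X) - H(X|Y) = 0.93407 - 0.81743 = 0.1166 bits

Cross-check via I(X;Y) = H(X) + H(Y) - H(X,Y): computing H(Y) from the column sums and H(X,Y) from the 4 cells in the same way gives H(Y) = 0.97095 bits and H(X,Y) = 1.78838 bits, so
I(X;Y) = 0.93407 + 0.97095 - 1.78838 = 0.1166 bits ✓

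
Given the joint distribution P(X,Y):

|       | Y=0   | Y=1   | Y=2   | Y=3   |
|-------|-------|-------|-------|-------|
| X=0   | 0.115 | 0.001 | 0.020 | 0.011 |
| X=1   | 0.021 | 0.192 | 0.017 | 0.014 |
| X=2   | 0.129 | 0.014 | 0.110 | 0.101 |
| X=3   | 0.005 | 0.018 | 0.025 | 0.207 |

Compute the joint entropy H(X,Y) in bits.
3.2112 bits

H(X,Y) = -Σ_{x,y} P(x,y) log₂ P(x,y). Per-cell terms -P(x,y)·log₂P(x,y):
  X=0: 0.35883, 0.00997, 0.11288, 0.07157
  X=1: 0.11704, 0.45712, 0.09993, 0.08622
  X=2: 0.38114, 0.08622, 0.35029, 0.33406
  X=3: 0.03822, 0.10433, 0.13305, 0.47037
Sum of the 16 terms: H(X,Y) = 3.2112 bits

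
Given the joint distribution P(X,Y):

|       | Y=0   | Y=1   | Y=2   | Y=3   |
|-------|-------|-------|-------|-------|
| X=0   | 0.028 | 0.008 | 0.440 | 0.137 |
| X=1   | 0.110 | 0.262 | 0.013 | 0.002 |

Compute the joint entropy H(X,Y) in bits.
2.0701 bits

H(X,Y) = -Σ_{x,y} P(x,y) log₂ P(x,y). Per-cell terms -P(x,y)·log₂P(x,y):
  X=0: 0.144436, 0.055726, 0.521147, 0.392882
  X=1: 0.350287, 0.506279, 0.081449, 0.017932
Sum of the 8 terms: H(X,Y) = 2.0701 bits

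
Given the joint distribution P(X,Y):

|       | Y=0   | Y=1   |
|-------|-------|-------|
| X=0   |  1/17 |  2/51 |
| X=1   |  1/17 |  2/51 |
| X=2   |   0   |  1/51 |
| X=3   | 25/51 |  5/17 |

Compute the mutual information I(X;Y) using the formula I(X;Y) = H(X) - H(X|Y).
0.0272 bits

I(X;Y) = H(X) - H(X|Y)

Marginal of X (row sums):
  P(X=0) = 1/17 + 2/51 = 5/51
  P(X=1) = 1/17 + 2/51 = 5/51
  P(X=2) = 0 + 1/51 = 1/51
  P(X=3) = 25/51 + 5/17 = 40/51
H(X) = -[(5/51)·log₂(5/51) + (5/51)·log₂(5/51) + (1/51)·log₂(1/51) + (40/51)·log₂(40/51)]
  = 0.32848 + 0.32848 + 0.11122 + 0.27490 = 1.04308 bits

Marginal of Y (column sums):
  P(Y=0) = 1/17 + 1/17 + 0 + 25/51 = 31/51
  P(Y=1) = 2/51 + 2/51 + 1/51 + 5/17 = 20/51
H(X|Y) = Σ_y P(y)·H(X|Y=y):
  Y=0: P(Y=0) = 31/51, P(X|Y=0) = (3/31, 3/31, 0, 25/31) → H(X|Y=0) = 0.90238
  Y=1: P(Y=1) = 20/51, P(X|Y=1) = (1/10, 1/10, 1/20, 3/4) → H(X|Y=1) = 1.19176
H(X|Y) = (31/51)·0.90238 + (20/51)·1.19176 = 1.01586 bits

I(X;Y) = H(X) - H(X|Y) = 1.04308 - 1.01586 = 0.0272 bits

Cross-check via I(X;Y) = H(X) + H(Y) - H(X,Y): computing H(Y) from the column sums and H(X,Y) from the 8 cells in the same way gives H(Y) = 0.96618 bits and H(X,Y) = 1.98204 bits, so
I(X;Y) = 1.04308 + 0.96618 - 1.98204 = 0.0272 bits ✓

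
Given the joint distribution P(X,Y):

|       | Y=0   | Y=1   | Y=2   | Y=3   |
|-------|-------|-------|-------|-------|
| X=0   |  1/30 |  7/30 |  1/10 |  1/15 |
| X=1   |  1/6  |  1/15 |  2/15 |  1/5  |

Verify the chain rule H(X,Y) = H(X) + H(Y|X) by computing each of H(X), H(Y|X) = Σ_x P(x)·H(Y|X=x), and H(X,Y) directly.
H(X) = 0.9871 bits, H(Y|X) = 1.8022 bits, H(X,Y) = 2.7894 bits

Marginal of X (row sums):
  P(X=0) = 1/30 + 7/30 + 1/10 + 1/15 = 13/30
  P(X=1) = 1/6 + 1/15 + 2/15 + 1/5 = 17/30
H(X) = -[(13/30)·log₂(13/30) + (17/30)·log₂(17/30)]
  = 0.52280 + 0.46434 = 0.9871 bits

H(Y|X) = Σ_x P(x)·H(Y|X=x):
  X=0: P(X=0) = 13/30, P(Y|X=0) = (1/13, 7/13, 3/13, 2/13) → H(Y|X=0) = 1.66918
  X=1: P(X=1) = 17/30, P(Y|X=1) = (5/17, 2/17, 4/17, 6/17) → H(Y|X=1) = 1.90397
H(Y|X) = (13/30)·1.66918 + (17/30)·1.90397 = 1.8022 bits

H(X,Y) = -Σ_{x,y} P(x,y) log₂ P(x,y). Per-cell terms -P(x,y)·log₂P(x,y):
  X=0: 0.16356, 0.48989, 0.33219, 0.26046
  X=1: 0.43083, 0.26046, 0.38759, 0.46439
Sum of the 8 terms: H(X,Y) = 2.7894 bits

Chain rule check:
  H(X) + H(Y|X) = 0.9871 + 1.8022 = 2.7893 bits
  H(X,Y) = 2.7894 bits
✓ Chain rule verified (Δ = 0.0001 is 4-dp rounding noise: each of the three values was rounded independently).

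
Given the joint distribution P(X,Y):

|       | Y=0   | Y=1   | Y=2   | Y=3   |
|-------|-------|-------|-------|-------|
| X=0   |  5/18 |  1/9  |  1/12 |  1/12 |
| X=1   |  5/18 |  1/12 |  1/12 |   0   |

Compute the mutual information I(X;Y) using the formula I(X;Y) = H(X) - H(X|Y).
0.0773 bits

I(X;Y) = H(X) - H(X|Y)

Marginal of X (row sums):
  P(X=0) = 5/18 + 1/9 + 1/12 + 1/12 = 5/9
  P(X=1) = 5/18 + 1/12 + 1/12 + 0 = 4/9
H(X) = -[(5/9)·log₂(5/9) + (4/9)·log₂(4/9)]
  = 0.4711 + 0.5200 = 0.9911 bits

Marginal of Y (column sums):
  P(Y=0) = 5/18 + 5/18 = 5/9
  P(Y=1) = 1/9 + 1/12 = 7/36
  P(Y=2) = 1/12 + 1/12 = 1/6
  P(Y=3) = 1/12 + 0 = 1/12
H(X|Y) = Σ_y P(y)·H(X|Y=y):
  Y=0: P(Y=0) = 5/9, P(X|Y=0) = (1/2, 1/2) → H(X|Y=0) = 1.0000
  Y=1: P(Y=1) = 7/36, P(X|Y=1) = (4/7, 3/7) → H(X|Y=1) = 0.9852
  Y=2: P(Y=2) = 1/6, P(X|Y=2) = (1/2, 1/2) → H(X|Y=2) = 1.0000
  Y=3: P(Y=3) = 1/12, P(X|Y=3) = (1, 0) → H(X|Y=3) = 0.0000
H(X|Y) = (5/9)·1.0000 + (7/36)·0.9852 + (1/6)·1.0000 + (1/12)·0.0000 = 0.9138 bits

I(X;Y) = H(X) - H(X|Y) = 0.9911 - 0.9138 = 0.0773 bits

Cross-check via I(X;Y) = H(X) + H(Y) - H(X,Y): computing H(Y) from the column sums and H(X,Y) from the 8 cells in the same way gives H(Y) = 1.6601 bits and H(X,Y) = 2.5739 bits, so
I(X;Y) = 0.9911 + 1.6601 - 2.5739 = 0.0773 bits ✓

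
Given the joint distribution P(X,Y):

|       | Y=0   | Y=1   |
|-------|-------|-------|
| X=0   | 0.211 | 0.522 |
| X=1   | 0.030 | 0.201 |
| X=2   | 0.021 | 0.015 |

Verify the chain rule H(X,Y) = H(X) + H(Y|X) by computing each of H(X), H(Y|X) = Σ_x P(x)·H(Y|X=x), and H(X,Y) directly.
H(X) = 0.9895 bits, H(Y|X) = 0.7987 bits, H(X,Y) = 1.7882 bits

Marginal of X (row sums):
  P(X=0) = 0.211 + 0.522 = 0.733
  P(X=1) = 0.030 + 0.201 = 0.231
  P(X=2) = 0.021 + 0.015 = 0.036
H(X) = -[0.733·log₂(0.733) + 0.231·log₂(0.231) + 0.036·log₂(0.036)]
  = 0.3285 + 0.4883 + 0.1727 = 0.9895 bits

H(Y|X) = Σ_x P(x)·H(Y|X=x):
  X=0: P(X=0) = 0.733, P(Y|X=0) = (211/733, 522/733) → H(Y|X=0) = 0.8659
  X=1: P(X=1) = 0.231, P(Y|X=1) = (10/77, 67/77) → H(Y|X=1) = 0.5571
  X=2: P(X=2) = 0.036, P(Y|X=2) = (7/12, 5/12) → H(Y|X=2) = 0.9799
H(Y|X) = 0.733·0.8659 + 0.231·0.5571 + 0.036·0.9799 = 0.7987 bits

H(X,Y) = -Σ_{x,y} P(x,y) log₂ P(x,y). Per-cell terms -P(x,y)·log₂P(x,y):
  X=0: 0.4736, 0.4896
  X=1: 0.1518, 0.4653
  X=2: 0.1170, 0.0909
Sum of the 6 terms: H(X,Y) = 1.7882 bits

Chain rule check:
  H(X) + H(Y|X) = 0.9895 + 0.7987 = 1.7882 bits
  H(X,Y) = 1.7882 bits
✓ Chain rule verified.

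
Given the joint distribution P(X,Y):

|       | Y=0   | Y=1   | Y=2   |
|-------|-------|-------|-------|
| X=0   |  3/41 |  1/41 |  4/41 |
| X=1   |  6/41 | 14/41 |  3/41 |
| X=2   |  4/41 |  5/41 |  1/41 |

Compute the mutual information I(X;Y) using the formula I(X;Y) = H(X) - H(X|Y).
0.1411 bits

I(X;Y) = H(X) - H(X|Y)

Marginal of X (row sums):
  P(X=0) = 3/41 + 1/41 + 4/41 = 8/41
  P(X=1) = 6/41 + 14/41 + 3/41 = 23/41
  P(X=2) = 4/41 + 5/41 + 1/41 = 10/41
H(X) = -[(8/41)·log₂(8/41) + (23/41)·log₂(23/41) + (10/41)·log₂(10/41)]
  = 0.46001 + 0.46785 + 0.49649 = 1.42435 bits

Marginal of Y (column sums):
  P(Y=0) = 3/41 + 6/41 + 4/41 = 13/41
  P(Y=1) = 1/41 + 14/41 + 5/41 = 20/41
  P(Y=2) = 4/41 + 3/41 + 1/41 = 8/41
H(X|Y) = Σ_y P(y)·H(X|Y=y):
  Y=0: P(Y=0) = 13/41, P(X|Y=0) = (3/13, 6/13, 4/13) → H(X|Y=0) = 1.52623
  Y=1: P(Y=1) = 20/41, P(X|Y=1) = (1/20, 7/10, 1/4) → H(X|Y=1) = 1.07630
  Y=2: P(Y=2) = 8/41, P(X|Y=2) = (1/2, 3/8, 1/8) → H(X|Y=2) = 1.40564
H(X|Y) = (13/41)·1.52623 + (20/41)·1.07630 + (8/41)·1.40564 = 1.28322 bits

I(X;Y) = H(X) - H(X|Y) = 1.42435 - 1.28322 = 0.1411 bits

Cross-check via I(X;Y) = H(X) + H(Y) - H(X,Y): computing H(Y) from the column sums and H(X,Y) from the 9 cells in the same way gives H(Y) = 1.49062 bits and H(X,Y) = 2.77384 bits, so
I(X;Y) = 1.42435 + 1.49062 - 2.77384 = 0.1411 bits ✓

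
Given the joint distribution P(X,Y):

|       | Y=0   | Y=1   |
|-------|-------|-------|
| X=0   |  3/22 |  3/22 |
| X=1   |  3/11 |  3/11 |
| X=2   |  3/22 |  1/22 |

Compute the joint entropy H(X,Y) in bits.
2.4011 bits

H(X,Y) = -Σ_{x,y} P(x,y) log₂ P(x,y). Per-cell terms -P(x,y)·log₂P(x,y):
  X=0: 0.3920, 0.3920
  X=1: 0.5112, 0.5112
  X=2: 0.3920, 0.2027
Sum of the 6 terms: H(X,Y) = 2.4011 bits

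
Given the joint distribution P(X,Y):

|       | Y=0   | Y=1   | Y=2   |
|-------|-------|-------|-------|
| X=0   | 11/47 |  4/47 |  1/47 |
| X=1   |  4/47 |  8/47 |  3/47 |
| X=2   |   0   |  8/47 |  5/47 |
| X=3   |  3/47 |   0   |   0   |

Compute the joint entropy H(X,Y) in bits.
2.9339 bits

H(X,Y) = -Σ_{x,y} P(x,y) log₂ P(x,y). Per-cell terms -P(x,y)·log₂P(x,y):
  X=0: 0.4904, 0.3025, 0.1182
  X=1: 0.3025, 0.4348, 0.2534
  X=2: 0.0000, 0.4348, 0.3439
  X=3: 0.2534, 0.0000, 0.0000
  (cells with P = 0 contribute 0)
Sum of the 12 terms: H(X,Y) = 2.9339 bits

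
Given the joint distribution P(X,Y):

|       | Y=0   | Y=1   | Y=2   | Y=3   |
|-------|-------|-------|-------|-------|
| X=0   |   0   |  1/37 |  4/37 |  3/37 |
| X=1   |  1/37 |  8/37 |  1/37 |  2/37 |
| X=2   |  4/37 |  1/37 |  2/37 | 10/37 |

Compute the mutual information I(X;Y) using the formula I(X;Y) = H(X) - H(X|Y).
0.4090 bits

I(X;Y) = H(X) - H(X|Y)

Marginal of X (row sums):
  P(X=0) = 0 + 1/37 + 4/37 + 3/37 = 8/37
  P(X=1) = 1/37 + 8/37 + 1/37 + 2/37 = 12/37
  P(X=2) = 4/37 + 1/37 + 2/37 + 10/37 = 17/37
H(X) = -[(8/37)·log₂(8/37) + (12/37)·log₂(12/37) + (17/37)·log₂(17/37)]
  = 0.47772 + 0.52686 + 0.51551 = 1.52009 bits

Marginal of Y (column sums):
  P(Y=0) = 0 + 1/37 + 4/37 = 5/37
  P(Y=1) = 1/37 + 8/37 + 1/37 = 10/37
  P(Y=2) = 4/37 + 1/37 + 2/37 = 7/37
  P(Y=3) = 3/37 + 2/37 + 10/37 = 15/37
H(X|Y) = Σ_y P(y)·H(X|Y=y):
  Y=0: P(Y=0) = 5/37, P(X|Y=0) = (0, 1/5, 4/5) → H(X|Y=0) = 0.72193
  Y=1: P(Y=1) = 10/37, P(X|Y=1) = (1/10, 4/5, 1/10) → H(X|Y=1) = 0.92193
  Y=2: P(Y=2) = 7/37, P(X|Y=2) = (4/7, 1/7, 2/7) → H(X|Y=2) = 1.37878
  Y=3: P(Y=3) = 15/37, P(X|Y=3) = (1/5, 2/15, 2/3) → H(X|Y=3) = 1.24195
H(X|Y) = (5/37)·0.72193 + (10/37)·0.92193 + (7/37)·1.37878 + (15/37)·1.24195 = 1.11107 bits

I(X;Y) = H(X) - H(X|Y) = 1.52009 - 1.11107 = 0.4090 bits

Cross-check via I(X;Y) = H(X) + H(Y) - H(X,Y): computing H(Y) from the column sums and H(X,Y) from the 12 cells in the same way gives H(Y) = 1.88287 bits and H(X,Y) = 2.99394 bits, so
I(X;Y) = 1.52009 + 1.88287 - 2.99394 = 0.4090 bits ✓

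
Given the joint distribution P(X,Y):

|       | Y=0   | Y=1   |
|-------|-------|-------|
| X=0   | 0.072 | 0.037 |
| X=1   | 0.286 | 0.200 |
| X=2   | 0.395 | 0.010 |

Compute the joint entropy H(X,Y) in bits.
2.0259 bits

H(X,Y) = -Σ_{x,y} P(x,y) log₂ P(x,y). Per-cell terms -P(x,y)·log₂P(x,y):
  X=0: 0.2733, 0.1760
  X=1: 0.5165, 0.4644
  X=2: 0.5293, 0.0664
Sum of the 6 terms: H(X,Y) = 2.0259 bits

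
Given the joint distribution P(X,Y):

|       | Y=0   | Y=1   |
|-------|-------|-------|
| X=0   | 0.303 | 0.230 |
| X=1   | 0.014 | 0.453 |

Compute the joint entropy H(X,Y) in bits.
1.6134 bits

H(X,Y) = -Σ_{x,y} P(x,y) log₂ P(x,y). Per-cell terms -P(x,y)·log₂P(x,y):
  X=0: 0.5220, 0.4877
  X=1: 0.0862, 0.5175
Sum of the 4 terms: H(X,Y) = 1.6134 bits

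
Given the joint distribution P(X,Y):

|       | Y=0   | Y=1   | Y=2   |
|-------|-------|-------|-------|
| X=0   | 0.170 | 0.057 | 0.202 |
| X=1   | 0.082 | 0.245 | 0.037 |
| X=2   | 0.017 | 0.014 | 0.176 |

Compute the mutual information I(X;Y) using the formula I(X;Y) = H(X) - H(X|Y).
0.3536 bits

I(X;Y) = H(X) - H(X|Y)

Marginal of X (row sums):
  P(X=0) = 0.170 + 0.057 + 0.202 = 0.429
  P(X=1) = 0.082 + 0.245 + 0.037 = 0.364
  P(X=2) = 0.017 + 0.014 + 0.176 = 0.207
H(X) = -[0.429·log₂(0.429) + 0.364·log₂(0.364) + 0.207·log₂(0.207)]
  = 0.523788 + 0.530708 + 0.470366 = 1.52486 bits

Marginal of Y (column sums):
  P(Y=0) = 0.170 + 0.082 + 0.017 = 0.269
  P(Y=1) = 0.057 + 0.245 + 0.014 = 0.316
  P(Y=2) = 0.202 + 0.037 + 0.176 = 0.415
H(X|Y) = Σ_y P(y)·H(X|Y=y):
  Y=0: P(Y=0) = 0.269, P(X|Y=0) = (170/269, 82/269, 17/269) → H(X|Y=0) = 1.192642
  Y=1: P(Y=1) = 0.316, P(X|Y=1) = (57/316, 245/316, 7/158) → H(X|Y=1) = 0.929559
  Y=2: P(Y=2) = 0.415, P(X|Y=2) = (202/415, 37/415, 176/415) → H(X|Y=2) = 1.341381
H(X|Y) = 0.269·1.192642 + 0.316·0.929559 + 0.415·1.341381 = 1.17123 bits

I(X;Y) = H(X) - H(X|Y) = 1.52486 - 1.17123 = 0.3536 bits

Cross-check via I(X;Y) = H(X) + H(Y) - H(X,Y): computing H(Y) from the column sums and H(X,Y) from the 9 cells in the same way gives H(Y) = 1.56132 bits and H(X,Y) = 2.73256 bits, so
I(X;Y) = 1.52486 + 1.56132 - 2.73256 = 0.3536 bits ✓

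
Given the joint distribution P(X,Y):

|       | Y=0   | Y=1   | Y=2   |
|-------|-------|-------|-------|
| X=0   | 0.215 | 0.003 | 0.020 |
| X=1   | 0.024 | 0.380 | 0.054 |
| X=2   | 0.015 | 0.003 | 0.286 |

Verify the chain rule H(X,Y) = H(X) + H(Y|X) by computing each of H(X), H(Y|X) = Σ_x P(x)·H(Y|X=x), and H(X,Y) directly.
H(X) = 1.5311 bits, H(Y|X) = 0.6032 bits, H(X,Y) = 2.1343 bits

Marginal of X (row sums):
  P(X=0) = 0.215 + 0.003 + 0.020 = 0.238
  P(X=1) = 0.024 + 0.380 + 0.054 = 0.458
  P(X=2) = 0.015 + 0.003 + 0.286 = 0.304
H(X) = -[0.238·log₂(0.238) + 0.458·log₂(0.458) + 0.304·log₂(0.304)]
  = 0.4929 + 0.5160 + 0.5222 = 1.5311 bits

H(Y|X) = Σ_x P(x)·H(Y|X=x):
  X=0: P(X=0) = 0.238, P(Y|X=0) = (215/238, 3/238, 10/119) → H(Y|X=0) = 0.5122
  X=1: P(X=1) = 0.458, P(Y|X=1) = (12/229, 190/229, 27/229) → H(Y|X=1) = 0.8101
  X=2: P(X=2) = 0.304, P(Y|X=2) = (15/304, 3/304, 143/152) → H(Y|X=2) = 0.3628
H(Y|X) = 0.238·0.5122 + 0.458·0.8101 + 0.304·0.3628 = 0.6032 bits

H(X,Y) = -Σ_{x,y} P(x,y) log₂ P(x,y). Per-cell terms -P(x,y)·log₂P(x,y):
  X=0: 0.4768, 0.0251, 0.1129
  X=1: 0.1291, 0.5305, 0.2274
  X=2: 0.0909, 0.0251, 0.5165
Sum of the 9 terms: H(X,Y) = 2.1343 bits

Chain rule check:
  H(X) + H(Y|X) = 1.5311 + 0.6032 = 2.1343 bits
  H(X,Y) = 2.1343 bits
✓ Chain rule verified.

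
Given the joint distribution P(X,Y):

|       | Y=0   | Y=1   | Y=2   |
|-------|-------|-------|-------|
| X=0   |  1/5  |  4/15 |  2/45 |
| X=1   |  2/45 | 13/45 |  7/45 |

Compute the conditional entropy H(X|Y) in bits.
0.8750 bits

H(X|Y) = H(X,Y) - H(Y)

H(X,Y) = -Σ_{x,y} P(x,y) log₂ P(x,y). Per-cell terms -P(x,y)·log₂P(x,y):
  X=0: 0.46439, 0.50850, 0.19964
  X=1: 0.19964, 0.51752, 0.41759
Sum of the 6 terms: H(X,Y) = 2.3073 bits

Marginal of Y (column sums):
  P(Y=0) = 1/5 + 2/45 = 11/45
  P(Y=1) = 4/15 + 13/45 = 5/9
  P(Y=2) = 2/45 + 7/45 = 1/5
H(Y) = -[(11/45)·log₂(11/45) + (5/9)·log₂(5/9) + (1/5)·log₂(1/5)]
  = 0.49681 + 0.47111 + 0.46439 = 1.4323 bits

H(X|Y) = H(X,Y) - H(Y) = 2.3073 - 1.4323 = 0.8750 bits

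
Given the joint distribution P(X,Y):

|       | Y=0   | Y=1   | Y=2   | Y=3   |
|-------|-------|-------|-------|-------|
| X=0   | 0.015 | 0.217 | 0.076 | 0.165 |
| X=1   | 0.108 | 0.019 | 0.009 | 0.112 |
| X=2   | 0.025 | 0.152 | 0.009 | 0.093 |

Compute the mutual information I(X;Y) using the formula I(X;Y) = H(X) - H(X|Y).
0.2359 bits

I(X;Y) = H(X) - H(X|Y)

Marginal of X (row sums):
  P(X=0) = 0.015 + 0.217 + 0.076 + 0.165 = 0.473
  P(X=1) = 0.108 + 0.019 + 0.009 + 0.112 = 0.248
  P(X=2) = 0.025 + 0.152 + 0.009 + 0.093 = 0.279
H(X) = -[0.473·log₂(0.473) + 0.248·log₂(0.248) + 0.279·log₂(0.279)]
  = 0.5109 + 0.4989 + 0.5138 = 1.5236 bits

Marginal of Y (column sums):
  P(Y=0) = 0.015 + 0.108 + 0.025 = 0.148
  P(Y=1) = 0.217 + 0.019 + 0.152 = 0.388
  P(Y=2) = 0.076 + 0.009 + 0.009 = 0.094
  P(Y=3) = 0.165 + 0.112 + 0.093 = 0.370
H(X|Y) = Σ_y P(y)·H(X|Y=y):
  Y=0: P(Y=0) = 0.148, P(X|Y=0) = (15/148, 27/37, 25/148) → H(X|Y=0) = 1.0998
  Y=1: P(Y=1) = 0.388, P(X|Y=1) = (217/388, 19/388, 38/97) → H(X|Y=1) = 1.2116
  Y=2: P(Y=2) = 0.094, P(X|Y=2) = (38/47, 9/94, 9/94) → H(X|Y=2) = 0.8961
  Y=3: P(Y=3) = 0.370, P(X|Y=3) = (33/74, 56/185, 93/370) → H(X|Y=3) = 1.5422
H(X|Y) = 0.148·1.0998 + 0.388·1.2116 + 0.094·0.8961 + 0.370·1.5422 = 1.2877 bits

I(X;Y) = H(X) - H(X|Y) = 1.5236 - 1.2877 = 0.2359 bits

Cross-check via I(X;Y) = H(X) + H(Y) - H(X,Y): computing H(Y) from the column sums and H(X,Y) from the 12 cells in the same way gives H(Y) = 1.7893 bits and H(X,Y) = 3.0770 bits, so
I(X;Y) = 1.5236 + 1.7893 - 3.0770 = 0.2359 bits ✓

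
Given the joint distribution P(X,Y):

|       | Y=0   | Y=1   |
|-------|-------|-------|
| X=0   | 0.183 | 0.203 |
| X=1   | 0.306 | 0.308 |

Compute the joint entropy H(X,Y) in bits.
1.9614 bits

H(X,Y) = -Σ_{x,y} P(x,y) log₂ P(x,y). Per-cell terms -P(x,y)·log₂P(x,y):
  X=0: 0.44837, 0.46699
  X=1: 0.52277, 0.52329
Sum of the 4 terms: H(X,Y) = 1.9614 bits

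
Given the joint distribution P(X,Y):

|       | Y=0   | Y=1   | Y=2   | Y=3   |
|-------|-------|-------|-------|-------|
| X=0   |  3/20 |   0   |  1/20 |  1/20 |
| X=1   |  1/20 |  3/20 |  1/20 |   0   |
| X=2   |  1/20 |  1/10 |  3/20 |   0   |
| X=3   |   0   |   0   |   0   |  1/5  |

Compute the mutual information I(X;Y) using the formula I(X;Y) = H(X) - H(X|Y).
0.8768 bits

I(X;Y) = H(X) - H(X|Y)

Marginal of X (row sums):
  P(X=0) = 3/20 + 0 + 1/20 + 1/20 = 1/4
  P(X=1) = 1/20 + 3/20 + 1/20 + 0 = 1/4
  P(X=2) = 1/20 + 1/10 + 3/20 + 0 = 3/10
  P(X=3) = 0 + 0 + 0 + 1/5 = 1/5
H(X) = -[(1/4)·log₂(1/4) + (1/4)·log₂(1/4) + (3/10)·log₂(3/10) + (1/5)·log₂(1/5)]
  = 0.5000 + 0.5000 + 0.5211 + 0.4644 = 1.9855 bits

Marginal of Y (column sums):
  P(Y=0) = 3/20 + 1/20 + 1/20 + 0 = 1/4
  P(Y=1) = 0 + 3/20 + 1/10 + 0 = 1/4
  P(Y=2) = 1/20 + 1/20 + 3/20 + 0 = 1/4
  P(Y=3) = 1/20 + 0 + 0 + 1/5 = 1/4
H(X|Y) = Σ_y P(y)·H(X|Y=y):
  Y=0: P(Y=0) = 1/4, P(X|Y=0) = (3/5, 1/5, 1/5, 0) → H(X|Y=0) = 1.3710
  Y=1: P(Y=1) = 1/4, P(X|Y=1) = (0, 3/5, 2/5, 0) → H(X|Y=1) = 0.9710
  Y=2: P(Y=2) = 1/4, P(X|Y=2) = (1/5, 1/5, 3/5, 0) → H(X|Y=2) = 1.3710
  Y=3: P(Y=3) = 1/4, P(X|Y=3) = (1/5, 0, 0, 4/5) → H(X|Y=3) = 0.7219
H(X|Y) = (1/4)·1.3710 + (1/4)·0.9710 + (1/4)·1.3710 + (1/4)·0.7219 = 1.1087 bits

I(X;Y) = H(X) - H(X|Y) = 1.9855 - 1.1087 = 0.8768 bits

Cross-check via I(X;Y) = H(X) + H(Y) - H(X,Y): computing H(Y) from the column sums and H(X,Y) from the 16 cells in the same way gives H(Y) = 2.0000 bits and H(X,Y) = 3.1087 bits, so
I(X;Y) = 1.9855 + 2.0000 - 3.1087 = 0.8768 bits ✓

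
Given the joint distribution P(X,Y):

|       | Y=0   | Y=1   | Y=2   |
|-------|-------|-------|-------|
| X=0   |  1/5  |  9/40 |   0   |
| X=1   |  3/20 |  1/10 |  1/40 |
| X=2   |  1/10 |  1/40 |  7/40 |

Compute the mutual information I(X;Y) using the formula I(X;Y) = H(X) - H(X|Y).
0.3411 bits

I(X;Y) = H(X) - H(X|Y)

Marginal of X (row sums):
  P(X=0) = 1/5 + 9/40 + 0 = 17/40
  P(X=1) = 3/20 + 1/10 + 1/40 = 11/40
  P(X=2) = 1/10 + 1/40 + 7/40 = 3/10
H(X) = -[(17/40)·log₂(17/40) + (11/40)·log₂(11/40) + (3/10)·log₂(3/10)]
  = 0.5246 + 0.5122 + 0.5211 = 1.5579 bits

Marginal of Y (column sums):
  P(Y=0) = 1/5 + 3/20 + 1/10 = 9/20
  P(Y=1) = 9/40 + 1/10 + 1/40 = 7/20
  P(Y=2) = 0 + 1/40 + 7/40 = 1/5
H(X|Y) = Σ_y P(y)·H(X|Y=y):
  Y=0: P(Y=0) = 9/20, P(X|Y=0) = (4/9, 1/3, 2/9) → H(X|Y=0) = 1.5305
  Y=1: P(Y=1) = 7/20, P(X|Y=1) = (9/14, 2/7, 1/14) → H(X|Y=1) = 1.1981
  Y=2: P(Y=2) = 1/5, P(X|Y=2) = (0, 1/8, 7/8) → H(X|Y=2) = 0.5436
H(X|Y) = (9/20)·1.5305 + (7/20)·1.1981 + (1/5)·0.5436 = 1.2168 bits

I(X;Y) = H(X) - H(X|Y) = 1.5579 - 1.2168 = 0.3411 bits

Cross-check via I(X;Y) = H(X) + H(Y) - H(X,Y): computing H(Y) from the column sums and H(X,Y) from the 9 cells in the same way gives H(Y) = 1.5129 bits and H(X,Y) = 2.7297 bits, so
I(X;Y) = 1.5579 + 1.5129 - 2.7297 = 0.3411 bits ✓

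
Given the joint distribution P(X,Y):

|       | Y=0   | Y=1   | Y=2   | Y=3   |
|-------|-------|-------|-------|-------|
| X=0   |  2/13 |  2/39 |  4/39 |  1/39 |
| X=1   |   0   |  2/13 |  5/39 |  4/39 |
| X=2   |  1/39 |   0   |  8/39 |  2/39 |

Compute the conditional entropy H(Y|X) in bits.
1.4906 bits

H(Y|X) = H(X,Y) - H(X)

H(X,Y) = -Σ_{x,y} P(x,y) log₂ P(x,y). Per-cell terms -P(x,y)·log₂P(x,y):
  X=0: 0.41545, 0.21976, 0.33696, 0.13552
  X=1: 0.00000, 0.41545, 0.37993, 0.33696
  X=2: 0.13552, 0.00000, 0.46880, 0.21976
  (cells with P = 0 contribute 0)
Sum of the 12 terms: H(X,Y) = 3.0641 bits

Marginal of X (row sums):
  P(X=0) = 2/13 + 2/39 + 4/39 + 1/39 = 1/3
  P(X=1) = 0 + 2/13 + 5/39 + 4/39 = 5/13
  P(X=2) = 1/39 + 0 + 8/39 + 2/39 = 11/39
H(X) = -[(1/3)·log₂(1/3) + (5/13)·log₂(5/13) + (11/39)·log₂(11/39)]
  = 0.52832 + 0.53020 + 0.51502 = 1.5735 bits

H(Y|X) = H(X,Y) - H(X) = 3.0641 - 1.5735 = 1.4906 bits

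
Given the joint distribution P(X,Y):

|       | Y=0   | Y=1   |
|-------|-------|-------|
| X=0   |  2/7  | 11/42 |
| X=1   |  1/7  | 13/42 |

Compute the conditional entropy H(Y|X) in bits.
0.9539 bits

H(Y|X) = H(X,Y) - H(X)

H(X,Y) = -Σ_{x,y} P(x,y) log₂ P(x,y). Per-cell terms -P(x,y)·log₂P(x,y):
  X=0: 0.51639, 0.50623
  X=1: 0.40105, 0.52368
Sum of the 4 terms: H(X,Y) = 1.94735 bits

Marginal of X (row sums):
  P(X=0) = 2/7 + 11/42 = 23/42
  P(X=1) = 1/7 + 13/42 = 19/42
H(X) = -[(23/42)·log₂(23/42) + (19/42)·log₂(19/42)]
  = 0.47575 + 0.51770 = 0.99345 bits

H(Y|X) = H(X,Y) - H(X) = 1.94735 - 0.99345 = 0.9539 bits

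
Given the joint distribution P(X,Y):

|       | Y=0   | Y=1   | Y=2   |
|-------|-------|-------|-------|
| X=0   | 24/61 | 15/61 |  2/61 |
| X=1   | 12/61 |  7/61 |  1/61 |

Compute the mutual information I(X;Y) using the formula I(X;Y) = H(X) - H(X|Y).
0.0002 bits

I(X;Y) = H(X) - H(X|Y)

Marginal of X (row sums):
  P(X=0) = 24/61 + 15/61 + 2/61 = 41/61
  P(X=1) = 12/61 + 7/61 + 1/61 = 20/61
H(X) = -[(41/61)·log₂(41/61) + (20/61)·log₂(20/61)]
  = 0.385256 + 0.527478 = 0.91273 bits

Marginal of Y (column sums):
  P(Y=0) = 24/61 + 12/61 = 36/61
  P(Y=1) = 15/61 + 7/61 = 22/61
  P(Y=2) = 2/61 + 1/61 = 3/61
H(X|Y) = Σ_y P(y)·H(X|Y=y):
  Y=0: P(Y=0) = 36/61, P(X|Y=0) = (2/3, 1/3) → H(X|Y=0) = 0.918296
  Y=1: P(Y=1) = 22/61, P(X|Y=1) = (15/22, 7/22) → H(X|Y=1) = 0.902393
  Y=2: P(Y=2) = 3/61, P(X|Y=2) = (2/3, 1/3) → H(X|Y=2) = 0.918296
H(X|Y) = (36/61)·0.918296 + (22/61)·0.902393 + (3/61)·0.918296 = 0.91256 bits

I(X;Y) = H(X) - H(X|Y) = 0.91273 - 0.91256 = 0.0002 bits

Cross-check via I(X;Y) = H(X) + H(Y) - H(X,Y): computing H(Y) from the column sums and H(X,Y) from the 6 cells in the same way gives H(Y) = 1.19337 bits and H(X,Y) = 2.10593 bits, so
I(X;Y) = 0.91273 + 1.19337 - 2.10593 = 0.0002 bits ✓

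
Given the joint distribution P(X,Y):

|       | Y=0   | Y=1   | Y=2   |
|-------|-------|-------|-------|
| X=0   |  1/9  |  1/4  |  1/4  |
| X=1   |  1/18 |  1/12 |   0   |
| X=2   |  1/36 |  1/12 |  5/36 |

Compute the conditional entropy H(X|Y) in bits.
1.2050 bits

H(X|Y) = H(X,Y) - H(Y)

H(X,Y) = -Σ_{x,y} P(x,y) log₂ P(x,y). Per-cell terms -P(x,y)·log₂P(x,y):
  X=0: 0.35221, 0.50000, 0.50000
  X=1: 0.23166, 0.29875, 0.00000
  X=2: 0.14361, 0.29875, 0.39556
  (cells with P = 0 contribute 0)
Sum of the 9 terms: H(X,Y) = 2.7205 bits

Marginal of Y (column sums):
  P(Y=0) = 1/9 + 1/18 + 1/36 = 7/36
  P(Y=1) = 1/4 + 1/12 + 1/12 = 5/12
  P(Y=2) = 1/4 + 0 + 5/36 = 7/18
H(Y) = -[(7/36)·log₂(7/36) + (5/12)·log₂(5/12) + (7/18)·log₂(7/18)]
  = 0.45939 + 0.52626 + 0.52989 = 1.5155 bits

H(X|Y) = H(X,Y) - H(Y) = 2.7205 - 1.5155 = 1.2050 bits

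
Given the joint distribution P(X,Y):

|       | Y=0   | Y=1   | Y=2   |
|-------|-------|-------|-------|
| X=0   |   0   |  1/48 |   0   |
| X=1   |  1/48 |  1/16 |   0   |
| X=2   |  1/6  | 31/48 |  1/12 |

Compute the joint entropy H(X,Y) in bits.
1.6197 bits

H(X,Y) = -Σ_{x,y} P(x,y) log₂ P(x,y). Per-cell terms -P(x,y)·log₂P(x,y):
  X=0: 0.0000, 0.1164, 0.0000
  X=1: 0.1164, 0.2500, 0.0000
  X=2: 0.4308, 0.4074, 0.2987
  (cells with P = 0 contribute 0)
Sum of the 9 terms: H(X,Y) = 1.6197 bits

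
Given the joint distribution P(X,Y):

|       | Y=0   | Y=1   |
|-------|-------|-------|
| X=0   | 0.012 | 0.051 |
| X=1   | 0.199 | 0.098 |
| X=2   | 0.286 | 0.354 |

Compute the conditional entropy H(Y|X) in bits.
0.9508 bits

H(Y|X) = H(X,Y) - H(X)

H(X,Y) = -Σ_{x,y} P(x,y) log₂ P(x,y). Per-cell terms -P(x,y)·log₂P(x,y):
  X=0: 0.07657, 0.21896
  X=1: 0.46350, 0.32841
  X=2: 0.51649, 0.53036
Sum of the 6 terms: H(X,Y) = 2.1343 bits

Marginal of X (row sums):
  P(X=0) = 0.012 + 0.051 = 0.063
  P(X=1) = 0.199 + 0.098 = 0.297
  P(X=2) = 0.286 + 0.354 = 0.640
H(X) = -[0.063·log₂(0.063) + 0.297·log₂(0.297) + 0.640·log₂(0.640)]
  = 0.25128 + 0.52019 + 0.41207 = 1.1835 bits

H(Y|X) = H(X,Y) - H(X) = 2.1343 - 1.1835 = 0.9508 bits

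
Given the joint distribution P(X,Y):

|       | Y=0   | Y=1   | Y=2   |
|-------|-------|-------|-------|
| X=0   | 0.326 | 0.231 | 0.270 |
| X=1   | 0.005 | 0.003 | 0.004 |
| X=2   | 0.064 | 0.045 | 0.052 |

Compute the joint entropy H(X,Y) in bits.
2.2977 bits

H(X,Y) = -Σ_{x,y} P(x,y) log₂ P(x,y). Per-cell terms -P(x,y)·log₂P(x,y):
  X=0: 0.52716, 0.48834, 0.51002
  X=1: 0.03822, 0.02514, 0.03186
  X=2: 0.25381, 0.20133, 0.22180
Sum of the 9 terms: H(X,Y) = 2.2977 bits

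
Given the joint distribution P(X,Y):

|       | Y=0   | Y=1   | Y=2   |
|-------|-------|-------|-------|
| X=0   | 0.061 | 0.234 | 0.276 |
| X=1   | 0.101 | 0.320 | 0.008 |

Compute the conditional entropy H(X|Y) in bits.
0.7517 bits

H(X|Y) = H(X,Y) - H(Y)

H(X,Y) = -Σ_{x,y} P(x,y) log₂ P(x,y). Per-cell terms -P(x,y)·log₂P(x,y):
  X=0: 0.24614, 0.49033, 0.51260
  X=1: 0.33406, 0.52603, 0.05573
Sum of the 6 terms: H(X,Y) = 2.1649 bits

Marginal of Y (column sums):
  P(Y=0) = 0.061 + 0.101 = 0.162
  P(Y=1) = 0.234 + 0.320 = 0.554
  P(Y=2) = 0.276 + 0.008 = 0.284
H(Y) = -[0.162·log₂(0.162) + 0.554·log₂(0.554) + 0.284·log₂(0.284)]
  = 0.42540 + 0.47203 + 0.51575 = 1.4132 bits

H(X|Y) = H(X,Y) - H(Y) = 2.1649 - 1.4132 = 0.7517 bits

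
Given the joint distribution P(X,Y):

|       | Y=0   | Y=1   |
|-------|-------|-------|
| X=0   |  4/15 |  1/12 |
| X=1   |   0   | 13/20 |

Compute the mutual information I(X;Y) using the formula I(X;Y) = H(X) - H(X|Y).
0.5595 bits

I(X;Y) = H(X) - H(X|Y)

Marginal of X (row sums):
  P(X=0) = 4/15 + 1/12 = 7/20
  P(X=1) = 0 + 13/20 = 13/20
H(X) = -[(7/20)·log₂(7/20) + (13/20)·log₂(13/20)]
  = 0.5301 + 0.4040 = 0.9341 bits

Marginal of Y (column sums):
  P(Y=0) = 4/15 + 0 = 4/15
  P(Y=1) = 1/12 + 13/20 = 11/15
H(X|Y) = Σ_y P(y)·H(X|Y=y):
  Y=0: P(Y=0) = 4/15, P(X|Y=0) = (1, 0) → H(X|Y=0) = 0.0000
  Y=1: P(Y=1) = 11/15, P(X|Y=1) = (5/44, 39/44) → H(X|Y=1) = 0.5108
H(X|Y) = (4/15)·0.0000 + (11/15)·0.5108 = 0.3746 bits

I(X;Y) = H(X) - H(X|Y) = 0.9341 - 0.3746 = 0.5595 bits

Cross-check via I(X;Y) = H(X) + H(Y) - H(X,Y): computing H(Y) from the column sums and H(X,Y) from the 4 cells in the same way gives H(Y) = 0.8366 bits and H(X,Y) = 1.2112 bits, so
I(X;Y) = 0.9341 + 0.8366 - 1.2112 = 0.5595 bits ✓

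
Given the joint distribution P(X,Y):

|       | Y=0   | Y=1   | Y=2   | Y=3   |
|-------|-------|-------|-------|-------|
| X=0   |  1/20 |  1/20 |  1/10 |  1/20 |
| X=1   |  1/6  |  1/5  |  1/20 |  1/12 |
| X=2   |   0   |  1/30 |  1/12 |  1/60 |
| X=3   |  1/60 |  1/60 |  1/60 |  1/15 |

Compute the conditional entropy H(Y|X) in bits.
1.7579 bits

H(Y|X) = H(X,Y) - H(X)

H(X,Y) = -Σ_{x,y} P(x,y) log₂ P(x,y). Per-cell terms -P(x,y)·log₂P(x,y):
  X=0: 0.21610, 0.21610, 0.33219, 0.21610
  X=1: 0.43083, 0.46439, 0.21610, 0.29875
  X=2: 0.00000, 0.16356, 0.29875, 0.09845
  X=3: 0.09845, 0.09845, 0.09845, 0.26046
  (cells with P = 0 contribute 0)
Sum of the 16 terms: H(X,Y) = 3.5071 bits

Marginal of X (row sums):
  P(X=0) = 1/20 + 1/20 + 1/10 + 1/20 = 1/4
  P(X=1) = 1/6 + 1/5 + 1/20 + 1/12 = 1/2
  P(X=2) = 0 + 1/30 + 1/12 + 1/60 = 2/15
  P(X=3) = 1/60 + 1/60 + 1/60 + 1/15 = 7/60
H(X) = -[(1/4)·log₂(1/4) + (1/2)·log₂(1/2) + (2/15)·log₂(2/15) + (7/60)·log₂(7/60)]
  = 0.50000 + 0.50000 + 0.38759 + 0.36161 = 1.7492 bits

H(Y|X) = H(X,Y) - H(X) = 3.5071 - 1.7492 = 1.7579 bits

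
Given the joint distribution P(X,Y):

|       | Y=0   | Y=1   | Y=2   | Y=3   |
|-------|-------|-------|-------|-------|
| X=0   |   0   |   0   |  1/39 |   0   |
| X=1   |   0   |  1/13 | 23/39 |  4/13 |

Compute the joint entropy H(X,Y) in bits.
1.3927 bits

H(X,Y) = -Σ_{x,y} P(x,y) log₂ P(x,y). Per-cell terms -P(x,y)·log₂P(x,y):
  X=0: 0.00000, 0.00000, 0.13552, 0.00000
  X=1: 0.00000, 0.28465, 0.44929, 0.52321
  (cells with P = 0 contribute 0)
Sum of the 8 terms: H(X,Y) = 1.3927 bits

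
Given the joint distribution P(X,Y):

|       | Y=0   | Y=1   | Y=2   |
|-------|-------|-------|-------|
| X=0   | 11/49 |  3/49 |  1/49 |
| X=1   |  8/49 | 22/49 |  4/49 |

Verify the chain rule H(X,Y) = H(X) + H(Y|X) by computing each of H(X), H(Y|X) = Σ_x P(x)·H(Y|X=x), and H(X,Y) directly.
H(X) = 0.8886 bits, H(Y|X) = 1.1972 bits, H(X,Y) = 2.0858 bits

Marginal of X (row sums):
  P(X=0) = 11/49 + 3/49 + 1/49 = 15/49
  P(X=1) = 8/49 + 22/49 + 4/49 = 34/49
H(X) = -[(15/49)·log₂(15/49) + (34/49)·log₂(34/49)]
  = 0.5228 + 0.3658 = 0.8886 bits

H(Y|X) = Σ_x P(x)·H(Y|X=x):
  X=0: P(X=0) = 15/49, P(Y|X=0) = (11/15, 1/5, 1/15) → H(Y|X=0) = 1.0530
  X=1: P(X=1) = 34/49, P(Y|X=1) = (4/17, 11/17, 2/17) → H(Y|X=1) = 1.2608
H(Y|X) = (15/49)·1.0530 + (34/49)·1.2608 = 1.1972 bits

H(X,Y) = -Σ_{x,y} P(x,y) log₂ P(x,y). Per-cell terms -P(x,y)·log₂P(x,y):
  X=0: 0.4838, 0.2467, 0.1146
  X=1: 0.4269, 0.5187, 0.2951
Sum of the 6 terms: H(X,Y) = 2.0858 bits

Chain rule check:
  H(X) + H(Y|X) = 0.8886 + 1.1972 = 2.0858 bits
  H(X,Y) = 2.0858 bits
✓ Chain rule verified.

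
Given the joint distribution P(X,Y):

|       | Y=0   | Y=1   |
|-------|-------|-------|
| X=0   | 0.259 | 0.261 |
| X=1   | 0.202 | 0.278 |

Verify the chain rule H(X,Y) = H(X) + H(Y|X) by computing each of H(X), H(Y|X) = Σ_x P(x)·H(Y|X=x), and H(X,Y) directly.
H(X) = 0.9988 bits, H(Y|X) = 0.9913 bits, H(X,Y) = 1.9901 bits

Marginal of X (row sums):
  P(X=0) = 0.259 + 0.261 = 0.520
  P(X=1) = 0.202 + 0.278 = 0.480
H(X) = -[0.520·log₂(0.520) + 0.480·log₂(0.480)]
  = 0.490577 + 0.508269 = 0.9988 bits

H(Y|X) = Σ_x P(x)·H(Y|X=x):
  X=0: P(X=0) = 0.520, P(Y|X=0) = (259/520, 261/520) → H(Y|X=0) = 0.999989
  X=1: P(X=1) = 0.480, P(Y|X=1) = (101/240, 139/240) → H(Y|X=1) = 0.981840
H(Y|X) = 0.520·0.999989 + 0.480·0.981840 = 0.9913 bits

H(X,Y) = -Σ_{x,y} P(x,y) log₂ P(x,y). Per-cell terms -P(x,y)·log₂P(x,y):
  X=0: 0.504785, 0.505786
  X=1: 0.466130, 0.513422
Sum of the 4 terms: H(X,Y) = 1.9901 bits

Chain rule check:
  H(X) + H(Y|X) = 0.9988 + 0.9913 = 1.9901 bits
  H(X,Y) = 1.9901 bits
✓ Chain rule verified.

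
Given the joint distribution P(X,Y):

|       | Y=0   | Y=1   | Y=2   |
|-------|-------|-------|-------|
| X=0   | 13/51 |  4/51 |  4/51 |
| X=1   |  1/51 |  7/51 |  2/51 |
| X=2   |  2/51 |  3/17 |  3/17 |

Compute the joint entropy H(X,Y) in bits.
2.8329 bits

H(X,Y) = -Σ_{x,y} P(x,y) log₂ P(x,y). Per-cell terms -P(x,y)·log₂P(x,y):
  X=0: 0.50266, 0.28803, 0.28803
  X=1: 0.11122, 0.39324, 0.18323
  X=2: 0.18323, 0.44162, 0.44162
Sum of the 9 terms: H(X,Y) = 2.8329 bits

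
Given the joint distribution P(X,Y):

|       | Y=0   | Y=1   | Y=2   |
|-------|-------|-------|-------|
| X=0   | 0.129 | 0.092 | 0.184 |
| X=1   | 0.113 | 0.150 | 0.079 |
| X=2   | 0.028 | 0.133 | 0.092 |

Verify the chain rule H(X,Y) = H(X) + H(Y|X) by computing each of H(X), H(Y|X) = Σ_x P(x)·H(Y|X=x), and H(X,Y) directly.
H(X) = 1.5592 bits, H(Y|X) = 1.4915 bits, H(X,Y) = 3.0507 bits

Marginal of X (row sums):
  P(X=0) = 0.129 + 0.092 + 0.184 = 0.405
  P(X=1) = 0.113 + 0.150 + 0.079 = 0.342
  P(X=2) = 0.028 + 0.133 + 0.092 = 0.253
H(X) = -[0.405·log₂(0.405) + 0.342·log₂(0.342) + 0.253·log₂(0.253)]
  = 0.52812 + 0.52939 + 0.50165 = 1.5592 bits

H(Y|X) = Σ_x P(x)·H(Y|X=x):
  X=0: P(X=0) = 0.405, P(Y|X=0) = (43/135, 92/405, 184/405) → H(Y|X=0) = 1.52856
  X=1: P(X=1) = 0.342, P(Y|X=1) = (113/342, 25/57, 79/342) → H(Y|X=1) = 1.53773
  X=2: P(X=2) = 0.253, P(Y|X=2) = (28/253, 133/253, 4/11) → H(Y|X=2) = 1.36985
H(Y|X) = 0.405·1.52856 + 0.342·1.53773 + 0.253·1.36985 = 1.4915 bits

H(X,Y) = -Σ_{x,y} P(x,y) log₂ P(x,y). Per-cell terms -P(x,y)·log₂P(x,y):
  X=0: 0.38114, 0.31668, 0.44937
  X=1: 0.35545, 0.41054, 0.28930
  X=2: 0.14444, 0.38710, 0.31668
Sum of the 9 terms: H(X,Y) = 3.0507 bits

Chain rule check:
  H(X) + H(Y|X) = 1.5592 + 1.4915 = 3.0507 bits
  H(X,Y) = 3.0507 bits
✓ Chain rule verified.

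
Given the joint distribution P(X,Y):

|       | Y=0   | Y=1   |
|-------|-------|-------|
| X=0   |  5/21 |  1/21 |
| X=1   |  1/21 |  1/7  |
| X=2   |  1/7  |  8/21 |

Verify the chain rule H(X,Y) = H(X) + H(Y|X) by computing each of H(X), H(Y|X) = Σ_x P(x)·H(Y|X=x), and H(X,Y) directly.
H(X) = 1.4607 bits, H(Y|X) = 0.7831 bits, H(X,Y) = 2.2438 bits

Marginal of X (row sums):
  P(X=0) = 5/21 + 1/21 = 2/7
  P(X=1) = 1/21 + 1/7 = 4/21
  P(X=2) = 1/7 + 8/21 = 11/21
H(X) = -[(2/7)·log₂(2/7) + (4/21)·log₂(4/21) + (11/21)·log₂(11/21)]
  = 0.51639 + 0.45568 + 0.48865 = 1.4607 bits

H(Y|X) = Σ_x P(x)·H(Y|X=x):
  X=0: P(X=0) = 2/7, P(Y|X=0) = (5/6, 1/6) → H(Y|X=0) = 0.65002
  X=1: P(X=1) = 4/21, P(Y|X=1) = (1/4, 3/4) → H(Y|X=1) = 0.81128
  X=2: P(X=2) = 11/21, P(Y|X=2) = (3/11, 8/11) → H(Y|X=2) = 0.84535
H(Y|X) = (2/7)·0.65002 + (4/21)·0.81128 + (11/21)·0.84535 = 0.7831 bits

H(X,Y) = -Σ_{x,y} P(x,y) log₂ P(x,y). Per-cell terms -P(x,y)·log₂P(x,y):
  X=0: 0.49295, 0.20916
  X=1: 0.20916, 0.40105
  X=2: 0.40105, 0.53041
Sum of the 6 terms: H(X,Y) = 2.2438 bits

Chain rule check:
  H(X) + H(Y|X) = 1.4607 + 0.7831 = 2.2438 bits
  H(X,Y) = 2.2438 bits
✓ Chain rule verified.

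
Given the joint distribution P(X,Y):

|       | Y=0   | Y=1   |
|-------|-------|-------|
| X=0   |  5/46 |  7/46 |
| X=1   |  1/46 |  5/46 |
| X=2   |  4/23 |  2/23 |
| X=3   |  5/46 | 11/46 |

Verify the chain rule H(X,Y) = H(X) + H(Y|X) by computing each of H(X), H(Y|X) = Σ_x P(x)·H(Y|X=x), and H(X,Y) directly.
H(X) = 1.9247 bits, H(Y|X) = 0.8916 bits, H(X,Y) = 2.8163 bits

Marginal of X (row sums):
  P(X=0) = 5/46 + 7/46 = 6/23
  P(X=1) = 1/46 + 5/46 = 3/23
  P(X=2) = 4/23 + 2/23 = 6/23
  P(X=3) = 5/46 + 11/46 = 8/23
H(X) = -[(6/23)·log₂(6/23) + (3/23)·log₂(3/23) + (6/23)·log₂(6/23) + (8/23)·log₂(8/23)]
  = 0.50572 + 0.38330 + 0.50572 + 0.52993 = 1.9247 bits

H(Y|X) = Σ_x P(x)·H(Y|X=x):
  X=0: P(X=0) = 6/23, P(Y|X=0) = (5/12, 7/12) → H(Y|X=0) = 0.97987
  X=1: P(X=1) = 3/23, P(Y|X=1) = (1/6, 5/6) → H(Y|X=1) = 0.65002
  X=2: P(X=2) = 6/23, P(Y|X=2) = (2/3, 1/3) → H(Y|X=2) = 0.91830
  X=3: P(X=3) = 8/23, P(Y|X=3) = (5/16, 11/16) → H(Y|X=3) = 0.89604
H(Y|X) = (6/23)·0.97987 + (3/23)·0.65002 + (6/23)·0.91830 + (8/23)·0.89604 = 0.8916 bits

H(X,Y) = -Σ_{x,y} P(x,y) log₂ P(x,y). Per-cell terms -P(x,y)·log₂P(x,y):
  X=0: 0.34800, 0.41334
  X=1: 0.12008, 0.34800
  X=2: 0.43888, 0.30640
  X=3: 0.34800, 0.49360
Sum of the 8 terms: H(X,Y) = 2.8163 bits

Chain rule check:
  H(X) + H(Y|X) = 1.9247 + 0.8916 = 2.8163 bits
  H(X,Y) = 2.8163 bits
✓ Chain rule verified.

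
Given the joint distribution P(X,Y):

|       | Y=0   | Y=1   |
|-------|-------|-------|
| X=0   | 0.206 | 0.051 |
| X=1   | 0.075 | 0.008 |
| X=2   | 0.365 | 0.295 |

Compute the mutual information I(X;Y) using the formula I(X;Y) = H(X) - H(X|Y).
0.0603 bits

I(X;Y) = H(X) - H(X|Y)

Marginal of X (row sums):
  P(X=0) = 0.206 + 0.051 = 0.257
  P(X=1) = 0.075 + 0.008 = 0.083
  P(X=2) = 0.365 + 0.295 = 0.660
H(X) = -[0.257·log₂(0.257) + 0.083·log₂(0.083) + 0.660·log₂(0.660)]
  = 0.503761 + 0.298032 + 0.395645 = 1.19744 bits

Marginal of Y (column sums):
  P(Y=0) = 0.206 + 0.075 + 0.365 = 0.646
  P(Y=1) = 0.051 + 0.008 + 0.295 = 0.354
H(X|Y) = Σ_y P(y)·H(X|Y=y):
  Y=0: P(Y=0) = 0.646, P(X|Y=0) = (103/323, 75/646, 365/646) → H(X|Y=0) = 1.351845
  Y=1: P(Y=1) = 0.354, P(X|Y=1) = (17/118, 4/177, 5/6) → H(X|Y=1) = 0.745452
H(X|Y) = 0.646·1.351845 + 0.354·0.745452 = 1.13718 bits

I(X;Y) = H(X) - H(X|Y) = 1.19744 - 1.13718 = 0.0603 bits

Cross-check via I(X;Y) = H(X) + H(Y) - H(X,Y): computing H(Y) from the column sums and H(X,Y) from the 6 cells in the same way gives H(Y) = 0.93759 bits and H(X,Y) = 2.07477 bits, so
I(X;Y) = 1.19744 + 0.93759 - 2.07477 = 0.0603 bits ✓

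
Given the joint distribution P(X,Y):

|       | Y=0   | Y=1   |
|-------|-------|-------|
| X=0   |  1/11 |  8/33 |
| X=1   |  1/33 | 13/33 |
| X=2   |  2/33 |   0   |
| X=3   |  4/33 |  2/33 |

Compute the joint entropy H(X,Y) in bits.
2.3516 bits

H(X,Y) = -Σ_{x,y} P(x,y) log₂ P(x,y). Per-cell terms -P(x,y)·log₂P(x,y):
  X=0: 0.3145, 0.4956
  X=1: 0.1529, 0.5294
  X=2: 0.2451, 0.0000
  X=3: 0.3690, 0.2451
  (cells with P = 0 contribute 0)
Sum of the 8 terms: H(X,Y) = 2.3516 bits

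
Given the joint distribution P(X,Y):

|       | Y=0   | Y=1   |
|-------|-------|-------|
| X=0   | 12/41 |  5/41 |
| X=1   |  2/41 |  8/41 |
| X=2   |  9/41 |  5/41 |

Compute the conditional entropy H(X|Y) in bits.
1.4227 bits

H(X|Y) = H(X,Y) - H(Y)

H(X,Y) = -Σ_{x,y} P(x,y) log₂ P(x,y). Per-cell terms -P(x,y)·log₂P(x,y):
  X=0: 0.51881, 0.37020
  X=1: 0.21256, 0.46001
  X=2: 0.48021, 0.37020
Sum of the 6 terms: H(X,Y) = 2.41199 bits

Marginal of Y (column sums):
  P(Y=0) = 12/41 + 2/41 + 9/41 = 23/41
  P(Y=1) = 5/41 + 8/41 + 5/41 = 18/41
H(Y) = -[(23/41)·log₂(23/41) + (18/41)·log₂(18/41)]
  = 0.46785 + 0.52140 = 0.98925 bits

H(X|Y) = H(X,Y) - H(Y) = 2.41199 - 0.98925 = 1.4227 bits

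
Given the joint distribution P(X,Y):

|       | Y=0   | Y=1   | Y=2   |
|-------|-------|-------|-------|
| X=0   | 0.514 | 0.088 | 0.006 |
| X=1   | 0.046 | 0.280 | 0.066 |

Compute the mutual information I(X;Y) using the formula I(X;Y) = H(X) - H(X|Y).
0.4148 bits

I(X;Y) = H(X) - H(X|Y)

Marginal of X (row sums):
  P(X=0) = 0.514 + 0.088 + 0.006 = 0.608
  P(X=1) = 0.046 + 0.280 + 0.066 = 0.392
H(X) = -[0.608·log₂(0.608) + 0.392·log₂(0.392)]
  = 0.43646 + 0.52962 = 0.96608 bits

Marginal of Y (column sums):
  P(Y=0) = 0.514 + 0.046 = 0.560
  P(Y=1) = 0.088 + 0.280 = 0.368
  P(Y=2) = 0.006 + 0.066 = 0.072
H(X|Y) = Σ_y P(y)·H(X|Y=y):
  Y=0: P(Y=0) = 0.560, P(X|Y=0) = (257/280, 23/280) → H(X|Y=0) = 0.40969
  Y=1: P(Y=1) = 0.368, P(X|Y=1) = (11/46, 35/46) → H(X|Y=1) = 0.79359
  Y=2: P(Y=2) = 0.072, P(X|Y=2) = (1/12, 11/12) → H(X|Y=2) = 0.41382
H(X|Y) = 0.560·0.40969 + 0.368·0.79359 + 0.072·0.41382 = 0.55126 bits

I(X;Y) = H(X) - H(X|Y) = 0.96608 - 0.55126 = 0.4148 bits

Cross-check via I(X;Y) = H(X) + H(Y) - H(X,Y): computing H(Y) from the column sums and H(X,Y) from the 6 cells in the same way gives H(Y) = 1.27248 bits and H(X,Y) = 1.82374 bits, so
I(X;Y) = 0.96608 + 1.27248 - 1.82374 = 0.4148 bits ✓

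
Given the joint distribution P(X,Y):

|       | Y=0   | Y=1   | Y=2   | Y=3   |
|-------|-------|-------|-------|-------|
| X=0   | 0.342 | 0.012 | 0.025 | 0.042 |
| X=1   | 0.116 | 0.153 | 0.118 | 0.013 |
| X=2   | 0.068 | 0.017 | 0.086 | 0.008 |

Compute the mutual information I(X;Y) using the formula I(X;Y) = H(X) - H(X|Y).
0.2966 bits

I(X;Y) = H(X) - H(X|Y)

Marginal of X (row sums):
  P(X=0) = 0.342 + 0.012 + 0.025 + 0.042 = 0.421
  P(X=1) = 0.116 + 0.153 + 0.118 + 0.013 = 0.400
  P(X=2) = 0.068 + 0.017 + 0.086 + 0.008 = 0.179
H(X) = -[0.421·log₂(0.421) + 0.400·log₂(0.400) + 0.179·log₂(0.179)]
  = 0.52545 + 0.52877 + 0.44427 = 1.4985 bits

Marginal of Y (column sums):
  P(Y=0) = 0.342 + 0.116 + 0.068 = 0.526
  P(Y=1) = 0.012 + 0.153 + 0.017 = 0.182
  P(Y=2) = 0.025 + 0.118 + 0.086 = 0.229
  P(Y=3) = 0.042 + 0.013 + 0.008 = 0.063
H(X|Y) = Σ_y P(y)·H(X|Y=y):
  Y=0: P(Y=0) = 0.526, P(X|Y=0) = (171/263, 58/263, 34/263) → H(X|Y=0) = 1.26634
  Y=1: P(Y=1) = 0.182, P(X|Y=1) = (6/91, 153/182, 17/182) → H(X|Y=1) = 0.78864
  Y=2: P(Y=2) = 0.229, P(X|Y=2) = (25/229, 118/229, 86/229) → H(X|Y=2) = 1.37236
  Y=3: P(Y=3) = 0.063, P(X|Y=3) = (2/3, 13/63, 8/63) → H(X|Y=3) = 1.23787
H(X|Y) = 0.526·1.26634 + 0.182·0.78864 + 0.229·1.37236 + 0.063·1.23787 = 1.2019 bits

I(X;Y) = H(X) - H(X|Y) = 1.4985 - 1.2019 = 0.2966 bits

Cross-check via I(X;Y) = H(X) + H(Y) - H(X,Y): computing H(Y) from the column sums and H(X,Y) from the 12 cells in the same way gives H(Y) = 1.6731 bits and H(X,Y) = 2.8750 bits, so
I(X;Y) = 1.4985 + 1.6731 - 2.8750 = 0.2966 bits ✓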